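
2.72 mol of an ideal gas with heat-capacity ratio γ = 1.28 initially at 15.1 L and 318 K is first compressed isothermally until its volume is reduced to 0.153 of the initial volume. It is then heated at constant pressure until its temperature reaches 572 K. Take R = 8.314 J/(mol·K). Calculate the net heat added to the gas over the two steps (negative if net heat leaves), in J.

12800 J

P₁ = nRT₁/V₁ = 2.72×8.314×318/15.1 = 476 kPa.
Step 1 — Isothermal: T stays 318 K; PV = const ⇒ V₂ = 2.31 L, P₂ = 3110 kPa.
ΔU = 0 (ideal gas, T constant).
W = nRT ln(V₂/V₁) = 2.72×8.314×318×ln(0.153) = -13500 J.
Q = ΔU + W = -13500 J.
State after step 1: P = 3110 kPa, V = 2.31 L, T = 318 K.
Step 2 — Isobaric: P stays 3110 kPa; V/T = const ⇒ T₂ = 572 K, V₂ = 4.16 L.
W = PΔV = 3110×(4.16−2.31) kPa·L = 5740 J.
ΔU = nCvΔT = 2.72×29.7×(572−318) = 20500 J.
Q = ΔU + W = nCpΔT = 26300 J.
Net over both steps: W = -7760 J, Q = 12800 J, ΔU = 20500 J.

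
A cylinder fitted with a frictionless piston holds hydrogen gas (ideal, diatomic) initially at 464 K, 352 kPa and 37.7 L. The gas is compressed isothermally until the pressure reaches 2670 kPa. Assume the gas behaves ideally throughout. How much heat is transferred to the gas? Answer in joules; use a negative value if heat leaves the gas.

-26900 J

n = P₁V₁/(RT₁) = 352×37.7/(8.314×464) = 3.44 mol.
Isothermal: T stays 464 K; PV = const ⇒ V₂ = 4.97 L, P₂ = 2670 kPa.
ΔU = 0 (ideal gas, T constant).
W = nRT ln(V₂/V₁) = 3.44×8.314×464×ln(0.132) = -26900 J.
Q = ΔU + W = -26900 J.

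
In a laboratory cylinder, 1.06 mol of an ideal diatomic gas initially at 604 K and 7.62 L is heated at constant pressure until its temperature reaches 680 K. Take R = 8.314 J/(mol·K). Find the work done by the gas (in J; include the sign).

P₁ = nRT₁/V₁ = 1.06×8.314×604/7.62 = 699 kPa.
Isobaric: P stays 699 kPa; V/T = const ⇒ T₂ = 680 K, V₂ = 8.58 L.
W = PΔV = 699×(8.58−7.62) kPa·L = 670 J.

670 J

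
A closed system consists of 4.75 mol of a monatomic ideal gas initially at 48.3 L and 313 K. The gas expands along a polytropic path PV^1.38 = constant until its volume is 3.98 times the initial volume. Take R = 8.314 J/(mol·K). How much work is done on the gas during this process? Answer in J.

P₁ = nRT₁/V₁ = 4.75×8.314×313/48.3 = 256 kPa.
Polytropic n=1.38: T₂ = T₁(V₁/V₂)^(n−1) = 313×(0.251)^0.38 = 185 K; P₂ = P₁(V₁/V₂)^n = 38.0 kPa.
W = (P₁V₁−P₂V₂)/(n−1) = (256×48.3−38.0×192)/0.38 = 13300 J.
Work done on the gas = −W_by = -13300 J.

-13300 J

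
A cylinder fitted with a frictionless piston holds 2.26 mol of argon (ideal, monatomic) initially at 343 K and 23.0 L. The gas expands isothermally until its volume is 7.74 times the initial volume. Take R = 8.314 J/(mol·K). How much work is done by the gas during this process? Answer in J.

P₁ = nRT₁/V₁ = 2.26×8.314×343/23.0 = 280 kPa.
Isothermal: T stays 343 K; PV = const ⇒ V₂ = 178 L, P₂ = 36.2 kPa.
W = nRT ln(V₂/V₁) = 2.26×8.314×343×ln(7.74) = 13200 J.

13200 J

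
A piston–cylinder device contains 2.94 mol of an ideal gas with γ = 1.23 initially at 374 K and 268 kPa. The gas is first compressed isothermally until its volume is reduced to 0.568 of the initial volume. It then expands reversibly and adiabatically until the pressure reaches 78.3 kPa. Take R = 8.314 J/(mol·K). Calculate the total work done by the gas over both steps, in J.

6170 J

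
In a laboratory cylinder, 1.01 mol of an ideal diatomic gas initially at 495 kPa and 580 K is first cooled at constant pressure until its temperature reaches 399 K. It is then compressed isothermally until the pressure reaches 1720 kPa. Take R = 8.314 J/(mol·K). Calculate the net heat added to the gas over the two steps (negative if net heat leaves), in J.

V₁ = nRT₁/P₁ = 1.01×8.314×580/495 = 9.84 L.
Step 1 — Isobaric: P stays 495 kPa; V/T = const ⇒ T₂ = 399 K, V₂ = 6.77 L.
W = PΔV = 495×(6.77−9.84) kPa·L = -1520 J.
ΔU = nCvΔT = 1.01×20.8×(399−580) = -3800 J.
Q = ΔU + W = nCpΔT = -5320 J.
State after step 1: P = 495 kPa, V = 6.77 L, T = 399 K.
Step 2 — Isothermal: T stays 399 K; PV = const ⇒ V₂ = 1.95 L, P₂ = 1720 kPa.
ΔU = 0 (ideal gas, T constant).
W = nRT ln(V₂/V₁) = 1.01×8.314×399×ln(0.288) = -4170 J.
Q = ΔU + W = -4170 J.
Net over both steps: W = -5690 J, Q = -9490 J, ΔU = -3800 J.

-9490 J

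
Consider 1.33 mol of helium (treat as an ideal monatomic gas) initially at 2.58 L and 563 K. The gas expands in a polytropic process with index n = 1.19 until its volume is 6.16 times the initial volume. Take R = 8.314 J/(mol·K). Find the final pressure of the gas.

P₁ = nRT₁/V₁ = 1.33×8.314×563/2.58 = 2410 kPa.
Polytropic n=1.19: T₂ = T₁(V₁/V₂)^(n−1) = 563×(0.162)^0.19 = 399 K; P₂ = P₁(V₁/V₂)^n = 277 kPa.

277 kPa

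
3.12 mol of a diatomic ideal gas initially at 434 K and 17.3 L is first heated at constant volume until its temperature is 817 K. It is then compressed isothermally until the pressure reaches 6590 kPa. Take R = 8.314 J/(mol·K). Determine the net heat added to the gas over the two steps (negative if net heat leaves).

P₁ = nRT₁/V₁ = 3.12×8.314×434/17.3 = 651 kPa.
Step 1 — Isochoric: V stays 17.3 L; P/T = const ⇒ T₂ = 817 K, P₂ = 1230 kPa.
W = 0 (no volume change).
ΔU = nCvΔT = 3.12×20.8×(817−434) = 24800 J.
Q = ΔU = 24800 J.
State after step 1: P = 1230 kPa, V = 17.3 L, T = 817 K.
Step 2 — Isothermal: T stays 817 K; PV = const ⇒ V₂ = 3.22 L, P₂ = 6590 kPa.
ΔU = 0 (ideal gas, T constant).
W = nRT ln(V₂/V₁) = 3.12×8.314×817×ln(0.186) = -35700 J.
Q = ΔU + W = -35700 J.
Net over both steps: W = -35700 J, Q = -10800 J, ΔU = 24800 J.

-10800 J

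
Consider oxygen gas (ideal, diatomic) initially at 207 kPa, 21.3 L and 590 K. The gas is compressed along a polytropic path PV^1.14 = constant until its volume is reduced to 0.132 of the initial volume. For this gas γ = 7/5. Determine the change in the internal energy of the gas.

3610 J

n = P₁V₁/(RT₁) = 207×21.3/(8.314×590) = 0.899 mol.
Polytropic n=1.14: T₂ = T₁(V₁/V₂)^(n−1) = 590×(7.58)^0.14 = 783 K; P₂ = P₁(V₁/V₂)^n = 2080 kPa.
For an ideal gas ΔU = nCvΔT with Cv = (5/2)R = 20.8 J/(mol·K).
ΔU = 0.899×20.8×(783−590) = 3610 J.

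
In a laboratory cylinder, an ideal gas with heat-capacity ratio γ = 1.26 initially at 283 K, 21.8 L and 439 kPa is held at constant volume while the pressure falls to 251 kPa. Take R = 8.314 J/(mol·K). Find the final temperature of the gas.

Isochoric: V stays 21.8 L; P/T = const ⇒ T₂ = 162 K, P₂ = 251 kPa.

162 K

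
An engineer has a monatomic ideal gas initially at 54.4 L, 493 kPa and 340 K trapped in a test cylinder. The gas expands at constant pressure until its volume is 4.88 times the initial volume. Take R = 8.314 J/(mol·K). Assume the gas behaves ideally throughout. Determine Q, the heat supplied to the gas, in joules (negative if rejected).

n = P₁V₁/(RT₁) = 493×54.4/(8.314×340) = 9.49 mol.
Isobaric: P stays 493 kPa; V/T = const ⇒ T₂ = 1660 K, V₂ = 265 L.
W = PΔV = 493×(265−54.4) kPa·L = 104000 J.
ΔU = nCvΔT = 9.49×12.5×(1660−340) = 156000 J.
Q = ΔU + W = nCpΔT = 260000 J.

260000 J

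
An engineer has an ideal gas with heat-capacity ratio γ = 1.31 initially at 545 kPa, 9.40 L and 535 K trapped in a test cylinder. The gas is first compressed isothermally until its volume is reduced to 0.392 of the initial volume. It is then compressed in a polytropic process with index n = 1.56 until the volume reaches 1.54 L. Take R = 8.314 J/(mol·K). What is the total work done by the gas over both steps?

-10600 J

n = P₁V₁/(RT₁) = 545×9.40/(8.314×535) = 1.15 mol.
Step 1 — Isothermal: T stays 535 K; PV = const ⇒ V₂ = 3.68 L, P₂ = 1390 kPa.
ΔU = 0 (ideal gas, T constant).
W = nRT ln(V₂/V₁) = 1.15×8.314×535×ln(0.392) = -4800 J.
Q = ΔU + W = -4800 J.
State after step 1: P = 1390 kPa, V = 3.68 L, T = 535 K.
Step 2 — Polytropic n=1.56: T₂ = T₁(V₁/V₂)^(n−1) = 535×(2.39)^0.56 = 872 K; P₂ = P₁(V₁/V₂)^n = 5420 kPa.
W = (P₁V₁−P₂V₂)/(n−1) = (1390×3.68−5420×1.54)/0.56 = -5760 J.
ΔU = nCvΔT = 1.15×26.8×(872−535) = 10400 J.
Q = ΔU + W = 4650 J.
Net over both steps: W = -10600 J, Q = -150 J, ΔU = 10400 J.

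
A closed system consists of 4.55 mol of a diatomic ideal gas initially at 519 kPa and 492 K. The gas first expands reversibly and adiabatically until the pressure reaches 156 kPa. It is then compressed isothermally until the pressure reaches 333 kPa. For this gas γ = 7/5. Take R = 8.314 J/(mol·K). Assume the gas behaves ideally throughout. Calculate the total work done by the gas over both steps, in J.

V₁ = nRT₁/P₁ = 4.55×8.314×492/519 = 35.9 L.
Step 1 — Adiabatic: T₂/T₁ = (P₂/P₁)^((γ−1)/γ) ⇒ T₂ = 492×(0.301)^0.286 = 349 K; V₂ = 84.6 L.
ΔU = nCvΔT = 4.55×20.8×(349−492) = -13500 J.
Q = 0 for an adiabatic process, so W = −ΔU = 13500 J.
State after step 1: P = 156 kPa, V = 84.6 L, T = 349 K.
Step 2 — Isothermal: T stays 349 K; PV = const ⇒ V₂ = 39.6 L, P₂ = 333 kPa.
ΔU = 0 (ideal gas, T constant).
W = nRT ln(V₂/V₁) = 4.55×8.314×349×ln(0.468) = -10000 J.
Q = ΔU + W = -10000 J.
Net over both steps: W = 3510 J, Q = -10000 J, ΔU = -13500 J.

3510 J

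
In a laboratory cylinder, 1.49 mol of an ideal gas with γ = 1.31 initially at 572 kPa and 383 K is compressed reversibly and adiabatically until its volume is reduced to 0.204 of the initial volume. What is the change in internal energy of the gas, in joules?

9750 J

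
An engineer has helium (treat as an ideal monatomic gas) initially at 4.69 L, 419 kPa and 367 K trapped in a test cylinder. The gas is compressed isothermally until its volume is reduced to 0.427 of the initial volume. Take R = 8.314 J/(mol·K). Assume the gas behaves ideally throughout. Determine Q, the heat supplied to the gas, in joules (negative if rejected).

n = P₁V₁/(RT₁) = 419×4.69/(8.314×367) = 0.644 mol.
Isothermal: T stays 367 K; PV = const ⇒ V₂ = 2.00 L, P₂ = 981 kPa.
ΔU = 0 (ideal gas, T constant).
W = nRT ln(V₂/V₁) = 0.644×8.314×367×ln(0.427) = -1670 J.
Q = ΔU + W = -1670 J.

-1670 J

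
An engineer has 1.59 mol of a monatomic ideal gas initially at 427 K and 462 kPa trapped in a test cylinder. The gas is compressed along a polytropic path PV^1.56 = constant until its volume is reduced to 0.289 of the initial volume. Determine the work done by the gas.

-10100 J

V₁ = nRT₁/P₁ = 1.59×8.314×427/462 = 12.2 L.
Polytropic n=1.56: T₂ = T₁(V₁/V₂)^(n−1) = 427×(3.46)^0.56 = 856 K; P₂ = P₁(V₁/V₂)^n = 3200 kPa.
W = (P₁V₁−P₂V₂)/(n−1) = (462×12.2−3200×3.53)/0.56 = -10100 J.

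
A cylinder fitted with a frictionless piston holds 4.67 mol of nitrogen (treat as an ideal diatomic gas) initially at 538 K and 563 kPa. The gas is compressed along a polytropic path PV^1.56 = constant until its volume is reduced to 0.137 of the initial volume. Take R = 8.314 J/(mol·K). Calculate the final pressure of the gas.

V₁ = nRT₁/P₁ = 4.67×8.314×538/563 = 37.1 L.
Polytropic n=1.56: T₂ = T₁(V₁/V₂)^(n−1) = 538×(7.30)^0.56 = 1640 K; P₂ = P₁(V₁/V₂)^n = 12500 kPa.

12500 kPa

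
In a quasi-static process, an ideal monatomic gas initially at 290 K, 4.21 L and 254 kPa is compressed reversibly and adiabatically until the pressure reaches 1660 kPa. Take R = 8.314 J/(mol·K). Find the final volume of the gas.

Adiabatic: T₂/T₁ = (P₂/P₁)^((γ−1)/γ) ⇒ T₂ = 290×(6.54)^0.400 = 614 K; V₂ = 1.36 L.

1.36 L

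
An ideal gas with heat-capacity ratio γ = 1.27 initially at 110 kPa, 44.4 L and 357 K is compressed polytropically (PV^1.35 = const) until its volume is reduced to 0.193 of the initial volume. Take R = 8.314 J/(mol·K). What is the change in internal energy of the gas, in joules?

14100 J

n = P₁V₁/(RT₁) = 110×44.4/(8.314×357) = 1.65 mol.
Polytropic n=1.35: T₂ = T₁(V₁/V₂)^(n−1) = 357×(5.18)^0.35 = 635 K; P₂ = P₁(V₁/V₂)^n = 1010 kPa.
For an ideal gas ΔU = nCvΔT with Cv = R/(γ−1) = 30.8 J/(mol·K).
ΔU = 1.65×30.8×(635−357) = 14100 J.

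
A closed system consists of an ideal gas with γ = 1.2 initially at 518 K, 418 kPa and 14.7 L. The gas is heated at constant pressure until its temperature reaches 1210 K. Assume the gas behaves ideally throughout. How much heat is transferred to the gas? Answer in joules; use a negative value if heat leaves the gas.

49300 J

n = P₁V₁/(RT₁) = 418×14.7/(8.314×518) = 1.43 mol.
Isobaric: P stays 418 kPa; V/T = const ⇒ T₂ = 1210 K, V₂ = 34.3 L.
W = PΔV = 418×(34.3−14.7) kPa·L = 8210 J.
ΔU = nCvΔT = 1.43×41.6×(1210−518) = 41000 J.
Q = ΔU + W = nCpΔT = 49300 J.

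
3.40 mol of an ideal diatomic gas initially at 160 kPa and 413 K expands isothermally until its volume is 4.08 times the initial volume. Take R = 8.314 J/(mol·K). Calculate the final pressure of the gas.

39.2 kPa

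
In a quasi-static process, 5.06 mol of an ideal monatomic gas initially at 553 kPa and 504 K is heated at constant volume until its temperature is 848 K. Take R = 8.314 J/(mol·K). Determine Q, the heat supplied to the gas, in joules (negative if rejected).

21700 J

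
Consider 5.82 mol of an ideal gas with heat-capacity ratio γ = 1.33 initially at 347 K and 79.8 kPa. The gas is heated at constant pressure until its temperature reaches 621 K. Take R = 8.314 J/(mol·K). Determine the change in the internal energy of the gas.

40200 J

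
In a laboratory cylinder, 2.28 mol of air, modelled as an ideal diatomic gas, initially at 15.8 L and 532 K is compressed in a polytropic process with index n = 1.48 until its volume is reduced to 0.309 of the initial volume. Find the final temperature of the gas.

P₁ = nRT₁/V₁ = 2.28×8.314×532/15.8 = 638 kPa.
Polytropic n=1.48: T₂ = T₁(V₁/V₂)^(n−1) = 532×(3.24)^0.48 = 935 K; P₂ = P₁(V₁/V₂)^n = 3630 kPa.

935 K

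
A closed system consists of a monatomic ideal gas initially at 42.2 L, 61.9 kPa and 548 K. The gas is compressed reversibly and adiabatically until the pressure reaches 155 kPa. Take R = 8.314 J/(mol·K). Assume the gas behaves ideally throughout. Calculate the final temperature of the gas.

791 K

Adiabatic: T₂/T₁ = (P₂/P₁)^((γ−1)/γ) ⇒ T₂ = 548×(2.50)^0.400 = 791 K; V₂ = 24.3 L.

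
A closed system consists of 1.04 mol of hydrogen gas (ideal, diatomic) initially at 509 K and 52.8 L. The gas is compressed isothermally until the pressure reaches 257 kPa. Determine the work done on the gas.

4960 J

P₁ = nRT₁/V₁ = 1.04×8.314×509/52.8 = 83.4 kPa.
Isothermal: T stays 509 K; PV = const ⇒ V₂ = 17.1 L, P₂ = 257 kPa.
W = nRT ln(V₂/V₁) = 1.04×8.314×509×ln(0.324) = -4960 J.
Work done on the gas = −W_by = 4960 J.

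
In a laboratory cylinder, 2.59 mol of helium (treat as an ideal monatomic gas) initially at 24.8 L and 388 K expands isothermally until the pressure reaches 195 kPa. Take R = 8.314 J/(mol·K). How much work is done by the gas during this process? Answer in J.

4570 J

P₁ = nRT₁/V₁ = 2.59×8.314×388/24.8 = 337 kPa.
Isothermal: T stays 388 K; PV = const ⇒ V₂ = 42.8 L, P₂ = 195 kPa.
W = nRT ln(V₂/V₁) = 2.59×8.314×388×ln(1.73) = 4570 J.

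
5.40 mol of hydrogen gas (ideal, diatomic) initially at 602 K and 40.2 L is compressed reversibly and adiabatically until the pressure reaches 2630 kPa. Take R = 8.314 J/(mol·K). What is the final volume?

P₁ = nRT₁/V₁ = 5.40×8.314×602/40.2 = 672 kPa.
Adiabatic: T₂/T₁ = (P₂/P₁)^((γ−1)/γ) ⇒ T₂ = 602×(3.91)^0.286 = 889 K; V₂ = 15.2 L.

15.2 L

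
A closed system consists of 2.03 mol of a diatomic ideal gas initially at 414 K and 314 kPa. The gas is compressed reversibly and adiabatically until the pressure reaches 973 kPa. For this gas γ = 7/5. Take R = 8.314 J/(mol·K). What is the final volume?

V₁ = nRT₁/P₁ = 2.03×8.314×414/314 = 22.3 L.
Adiabatic: T₂/T₁ = (P₂/P₁)^((γ−1)/γ) ⇒ T₂ = 414×(3.10)^0.286 = 572 K; V₂ = 9.92 L.

9.92 L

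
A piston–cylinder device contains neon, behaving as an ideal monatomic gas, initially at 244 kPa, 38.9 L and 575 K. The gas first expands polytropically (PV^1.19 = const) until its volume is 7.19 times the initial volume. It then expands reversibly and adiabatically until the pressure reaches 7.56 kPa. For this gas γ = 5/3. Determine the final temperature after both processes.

n = P₁V₁/(RT₁) = 244×38.9/(8.314×575) = 1.99 mol.
Step 1 — Polytropic n=1.19: T₂ = T₁(V₁/V₂)^(n−1) = 575×(0.139)^0.19 = 395 K; P₂ = P₁(V₁/V₂)^n = 23.3 kPa.
W = (P₁V₁−P₂V₂)/(n−1) = (244×38.9−23.3×280)/0.19 = 15600 J.
ΔU = nCvΔT = 1.99×12.5×(395−575) = -4450 J.
Q = ΔU + W = 11200 J.
State after step 1: P = 23.3 kPa, V = 280 L, T = 395 K.
Step 2 — Adiabatic: T₂/T₁ = (P₂/P₁)^((γ−1)/γ) ⇒ T₂ = 395×(0.324)^0.400 = 252 K; V₂ = 550 L.
ΔU = nCvΔT = 1.99×12.5×(252−395) = -3550 J.
Q = 0 for an adiabatic process, so W = −ΔU = 3550 J.
Net over both steps: W = 19200 J, Q = 11200 J, ΔU = -8000 J.

252 K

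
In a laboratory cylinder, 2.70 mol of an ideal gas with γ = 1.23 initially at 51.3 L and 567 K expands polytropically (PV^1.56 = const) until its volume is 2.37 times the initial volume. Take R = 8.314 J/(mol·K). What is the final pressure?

64.6 kPa

P₁ = nRT₁/V₁ = 2.70×8.314×567/51.3 = 248 kPa.
Polytropic n=1.56: T₂ = T₁(V₁/V₂)^(n−1) = 567×(0.422)^0.56 = 350 K; P₂ = P₁(V₁/V₂)^n = 64.6 kPa.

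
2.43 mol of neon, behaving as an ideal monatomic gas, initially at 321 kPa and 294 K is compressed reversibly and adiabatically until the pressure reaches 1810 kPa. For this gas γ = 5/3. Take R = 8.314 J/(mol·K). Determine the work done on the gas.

V₁ = nRT₁/P₁ = 2.43×8.314×294/321 = 18.5 L.
Adiabatic: T₂/T₁ = (P₂/P₁)^((γ−1)/γ) ⇒ T₂ = 294×(5.64)^0.400 = 587 K; V₂ = 6.55 L.
ΔU = nCvΔT = 2.43×12.5×(587−294) = 8890 J.
Q = 0 for an adiabatic process, so W = −ΔU = -8890 J.
Work done on the gas = −W_by = 8890 J.

8890 J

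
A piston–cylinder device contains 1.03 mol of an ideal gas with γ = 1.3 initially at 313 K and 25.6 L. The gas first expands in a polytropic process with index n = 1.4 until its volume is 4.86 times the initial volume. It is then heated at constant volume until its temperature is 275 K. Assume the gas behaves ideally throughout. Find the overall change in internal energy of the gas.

P₁ = nRT₁/V₁ = 1.03×8.314×313/25.6 = 105 kPa.
Step 1 — Polytropic n=1.4: T₂ = T₁(V₁/V₂)^(n−1) = 313×(0.206)^0.40 = 166 K; P₂ = P₁(V₁/V₂)^n = 11.4 kPa.
W = (P₁V₁−P₂V₂)/(n−1) = (105×25.6−11.4×124)/0.40 = 3140 J.
ΔU = nCvΔT = 1.03×27.7×(166−313) = -4190 J.
Q = ΔU + W = -1050 J.
State after step 1: P = 11.4 kPa, V = 124 L, T = 166 K.
Step 2 — Isochoric: V stays 124 L; P/T = const ⇒ T₂ = 275 K, P₂ = 18.9 kPa.
W = 0 (no volume change).
ΔU = nCvΔT = 1.03×27.7×(275−166) = 3100 J.
Q = ΔU = 3100 J.
Net over both steps: W = 3140 J, Q = 2060 J, ΔU = -1080 J.

-1080 J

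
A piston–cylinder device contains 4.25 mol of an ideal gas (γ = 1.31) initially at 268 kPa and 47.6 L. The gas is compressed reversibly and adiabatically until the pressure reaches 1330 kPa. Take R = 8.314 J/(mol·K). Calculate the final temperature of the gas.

527 K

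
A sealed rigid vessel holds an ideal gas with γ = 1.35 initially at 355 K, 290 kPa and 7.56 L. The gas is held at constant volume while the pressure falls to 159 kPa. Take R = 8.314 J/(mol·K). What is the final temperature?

195 K

Isochoric: V stays 7.56 L; P/T = const ⇒ T₂ = 195 K, P₂ = 159 kPa.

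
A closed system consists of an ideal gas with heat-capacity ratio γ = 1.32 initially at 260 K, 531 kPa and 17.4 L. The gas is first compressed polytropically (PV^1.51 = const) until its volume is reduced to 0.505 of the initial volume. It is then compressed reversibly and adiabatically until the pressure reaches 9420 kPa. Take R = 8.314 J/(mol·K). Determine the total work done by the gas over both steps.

n = P₁V₁/(RT₁) = 531×17.4/(8.314×260) = 4.27 mol.
Step 1 — Polytropic n=1.51: T₂ = T₁(V₁/V₂)^(n−1) = 260×(1.98)^0.51 = 368 K; P₂ = P₁(V₁/V₂)^n = 1490 kPa.
W = (P₁V₁−P₂V₂)/(n−1) = (531×17.4−1490×8.79)/0.51 = -7550 J.
ΔU = nCvΔT = 4.27×26.0×(368−260) = 12000 J.
Q = ΔU + W = 4480 J.
State after step 1: P = 1490 kPa, V = 8.79 L, T = 368 K.
Step 2 — Adiabatic: T₂/T₁ = (P₂/P₁)^((γ−1)/γ) ⇒ T₂ = 368×(6.32)^0.242 = 576 K; V₂ = 2.17 L.
ΔU = nCvΔT = 4.27×26.0×(576−368) = 23100 J.
Q = 0 for an adiabatic process, so W = −ΔU = -23100 J.
Net over both steps: W = -30600 J, Q = 4480 J, ΔU = 35100 J.

-30600 J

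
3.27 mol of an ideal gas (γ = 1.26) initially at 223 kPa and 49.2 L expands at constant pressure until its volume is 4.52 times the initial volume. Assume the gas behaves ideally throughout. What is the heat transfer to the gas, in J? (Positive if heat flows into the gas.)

187000 J

T₁ = P₁V₁/(nR) = 223×49.2/(3.27×8.314) = 404 K.
Isobaric: P stays 223 kPa; V/T = const ⇒ T₂ = 1820 K, V₂ = 222 L.
W = PΔV = 223×(222−49.2) kPa·L = 38600 J.
ΔU = nCvΔT = 3.27×32.0×(1820−404) = 149000 J.
Q = ΔU + W = nCpΔT = 187000 J.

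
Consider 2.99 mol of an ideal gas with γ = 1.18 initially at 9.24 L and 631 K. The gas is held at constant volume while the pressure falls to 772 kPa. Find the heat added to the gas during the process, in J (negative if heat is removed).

-47500 J

P₁ = nRT₁/V₁ = 2.99×8.314×631/9.24 = 1700 kPa.
Isochoric: V stays 9.24 L; P/T = const ⇒ T₂ = 287 K, P₂ = 772 kPa.
W = 0 (no volume change).
ΔU = nCvΔT = 2.99×46.2×(287−631) = -47500 J.
Q = ΔU = -47500 J.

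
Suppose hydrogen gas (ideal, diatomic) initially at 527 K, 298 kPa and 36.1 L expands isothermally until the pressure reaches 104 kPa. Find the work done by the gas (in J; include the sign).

11300 J

n = P₁V₁/(RT₁) = 298×36.1/(8.314×527) = 2.46 mol.
Isothermal: T stays 527 K; PV = const ⇒ V₂ = 103 L, P₂ = 104 kPa.
W = nRT ln(V₂/V₁) = 2.46×8.314×527×ln(2.87) = 11300 J.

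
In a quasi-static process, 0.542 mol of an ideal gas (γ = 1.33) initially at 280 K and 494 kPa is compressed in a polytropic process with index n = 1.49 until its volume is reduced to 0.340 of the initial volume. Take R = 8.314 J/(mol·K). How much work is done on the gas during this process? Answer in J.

1790 J

V₁ = nRT₁/P₁ = 0.542×8.314×280/494 = 2.55 L.
Polytropic n=1.49: T₂ = T₁(V₁/V₂)^(n−1) = 280×(2.94)^0.49 = 475 K; P₂ = P₁(V₁/V₂)^n = 2470 kPa.
W = (P₁V₁−P₂V₂)/(n−1) = (494×2.55−2470×0.868)/0.49 = -1790 J.
Work done on the gas = −W_by = 1790 J.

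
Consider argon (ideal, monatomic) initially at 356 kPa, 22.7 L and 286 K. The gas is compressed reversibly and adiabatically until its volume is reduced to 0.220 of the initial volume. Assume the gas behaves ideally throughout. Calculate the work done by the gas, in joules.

-21100 J

n = P₁V₁/(RT₁) = 356×22.7/(8.314×286) = 3.40 mol.
Adiabatic: TV^(γ−1) = const ⇒ T₂ = 286×(4.55)^0.667 = 785 K; PV^γ = const ⇒ P₂ = 4440 kPa.
ΔU = nCvΔT = 3.40×12.5×(785−286) = 21100 J.
Q = 0 for an adiabatic process, so W = −ΔU = -21100 J.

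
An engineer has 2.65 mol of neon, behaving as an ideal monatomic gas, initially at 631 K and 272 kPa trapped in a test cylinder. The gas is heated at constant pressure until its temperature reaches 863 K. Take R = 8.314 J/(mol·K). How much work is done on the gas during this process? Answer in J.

V₁ = nRT₁/P₁ = 2.65×8.314×631/272 = 51.1 L.
Isobaric: P stays 272 kPa; V/T = const ⇒ T₂ = 863 K, V₂ = 69.9 L.
W = PΔV = 272×(69.9−51.1) kPa·L = 5110 J.
Work done on the gas = −W_by = -5110 J.

-5110 J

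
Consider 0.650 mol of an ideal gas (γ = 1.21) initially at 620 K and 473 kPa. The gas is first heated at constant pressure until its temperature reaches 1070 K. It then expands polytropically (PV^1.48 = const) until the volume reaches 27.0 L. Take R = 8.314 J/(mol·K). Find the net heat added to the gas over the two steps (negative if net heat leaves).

9110 J

V₁ = nRT₁/P₁ = 0.650×8.314×620/473 = 7.08 L.
Step 1 — Isobaric: P stays 473 kPa; V/T = const ⇒ T₂ = 1070 K, V₂ = 12.2 L.
W = PΔV = 473×(12.2−7.08) kPa·L = 2430 J.
ΔU = nCvΔT = 0.650×39.6×(1070−620) = 11600 J.
Q = ΔU + W = nCpΔT = 14000 J.
State after step 1: P = 473 kPa, V = 12.2 L, T = 1070 K.
Step 2 — Polytropic n=1.48: T₂ = T₁(V₁/V₂)^(n−1) = 1070×(0.453)^0.48 = 731 K; P₂ = P₁(V₁/V₂)^n = 146 kPa.
W = (P₁V₁−P₂V₂)/(n−1) = (473×12.2−146×27.0)/0.48 = 3810 J.
ΔU = nCvΔT = 0.650×39.6×(731−1070) = -8710 J.
Q = ΔU + W = -4900 J.
Net over both steps: W = 6240 J, Q = 9110 J, ΔU = 2870 J.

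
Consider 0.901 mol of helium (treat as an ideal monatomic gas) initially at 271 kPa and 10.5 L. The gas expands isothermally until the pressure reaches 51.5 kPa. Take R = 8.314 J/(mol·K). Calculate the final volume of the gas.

55.3 L

T₁ = P₁V₁/(nR) = 271×10.5/(0.901×8.314) = 380 K.
Isothermal: T stays 380 K; PV = const ⇒ V₂ = 55.3 L, P₂ = 51.5 kPa.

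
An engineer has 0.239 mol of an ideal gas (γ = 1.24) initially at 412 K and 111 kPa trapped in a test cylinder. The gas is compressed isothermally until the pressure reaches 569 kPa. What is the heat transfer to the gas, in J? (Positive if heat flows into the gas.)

V₁ = nRT₁/P₁ = 0.239×8.314×412/111 = 7.38 L.
Isothermal: T stays 412 K; PV = const ⇒ V₂ = 1.44 L, P₂ = 569 kPa.
ΔU = 0 (ideal gas, T constant).
W = nRT ln(V₂/V₁) = 0.239×8.314×412×ln(0.195) = -1340 J.
Q = ΔU + W = -1340 J.

-1340 J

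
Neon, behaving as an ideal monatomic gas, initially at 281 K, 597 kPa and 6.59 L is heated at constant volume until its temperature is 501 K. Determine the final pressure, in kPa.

1060 kPa

Isochoric: V stays 6.59 L; P/T = const ⇒ T₂ = 501 K, P₂ = 1060 kPa.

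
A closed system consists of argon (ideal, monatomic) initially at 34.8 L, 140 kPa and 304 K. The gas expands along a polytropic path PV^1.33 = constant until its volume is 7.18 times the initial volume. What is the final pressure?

Polytropic n=1.33: T₂ = T₁(V₁/V₂)^(n−1) = 304×(0.139)^0.33 = 159 K; P₂ = P₁(V₁/V₂)^n = 10.2 kPa.

10.2 kPa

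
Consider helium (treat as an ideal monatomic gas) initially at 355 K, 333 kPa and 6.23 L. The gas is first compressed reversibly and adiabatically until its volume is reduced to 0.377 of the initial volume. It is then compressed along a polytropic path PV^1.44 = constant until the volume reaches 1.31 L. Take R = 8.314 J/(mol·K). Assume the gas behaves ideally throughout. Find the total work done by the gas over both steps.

n = P₁V₁/(RT₁) = 333×6.23/(8.314×355) = 0.703 mol.
Step 1 — Adiabatic: TV^(γ−1) = const ⇒ T₂ = 355×(2.65)^0.667 = 680 K; PV^γ = const ⇒ P₂ = 1690 kPa.
ΔU = nCvΔT = 0.703×12.5×(680−355) = 2850 J.
Q = 0 for an adiabatic process, so W = −ΔU = -2850 J.
State after step 1: P = 1690 kPa, V = 2.35 L, T = 680 K.
Step 2 — Polytropic n=1.44: T₂ = T₁(V₁/V₂)^(n−1) = 680×(1.79)^0.44 = 879 K; P₂ = P₁(V₁/V₂)^n = 3920 kPa.
W = (P₁V₁−P₂V₂)/(n−1) = (1690×2.35−3920×1.31)/0.44 = -2650 J.
ΔU = nCvΔT = 0.703×12.5×(879−680) = 1750 J.
Q = ΔU + W = -900 J.
Net over both steps: W = -5500 J, Q = -900 J, ΔU = 4600 J.

-5500 J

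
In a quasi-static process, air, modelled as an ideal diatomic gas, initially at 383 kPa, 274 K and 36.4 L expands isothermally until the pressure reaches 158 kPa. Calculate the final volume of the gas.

Isothermal: T stays 274 K; PV = const ⇒ V₂ = 88.2 L, P₂ = 158 kPa.

88.2 L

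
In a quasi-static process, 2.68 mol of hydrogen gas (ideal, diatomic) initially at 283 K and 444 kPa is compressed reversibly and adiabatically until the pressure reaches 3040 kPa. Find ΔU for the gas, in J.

11500 J

V₁ = nRT₁/P₁ = 2.68×8.314×283/444 = 14.2 L.
Adiabatic: T₂/T₁ = (P₂/P₁)^((γ−1)/γ) ⇒ T₂ = 283×(6.85)^0.286 = 490 K; V₂ = 3.59 L.
For an ideal gas ΔU = nCvΔT with Cv = (5/2)R = 20.8 J/(mol·K).
ΔU = 2.68×20.8×(490−283) = 11500 J.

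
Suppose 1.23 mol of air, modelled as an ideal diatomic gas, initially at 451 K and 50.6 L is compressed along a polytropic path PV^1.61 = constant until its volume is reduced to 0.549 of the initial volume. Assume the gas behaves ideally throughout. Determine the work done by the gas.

-3340 J

P₁ = nRT₁/V₁ = 1.23×8.314×451/50.6 = 91.1 kPa.
Polytropic n=1.61: T₂ = T₁(V₁/V₂)^(n−1) = 451×(1.82)^0.61 = 650 K; P₂ = P₁(V₁/V₂)^n = 239 kPa.
W = (P₁V₁−P₂V₂)/(n−1) = (91.1×50.6−239×27.8)/0.61 = -3340 J.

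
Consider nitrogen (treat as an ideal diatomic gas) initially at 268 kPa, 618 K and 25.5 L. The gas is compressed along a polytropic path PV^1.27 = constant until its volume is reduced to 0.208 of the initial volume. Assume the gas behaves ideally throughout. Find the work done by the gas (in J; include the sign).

-13400 J

n = P₁V₁/(RT₁) = 268×25.5/(8.314×618) = 1.33 mol.
Polytropic n=1.27: T₂ = T₁(V₁/V₂)^(n−1) = 618×(4.81)^0.27 = 944 K; P₂ = P₁(V₁/V₂)^n = 1970 kPa.
W = (P₁V₁−P₂V₂)/(n−1) = (268×25.5−1970×5.30)/0.27 = -13400 J.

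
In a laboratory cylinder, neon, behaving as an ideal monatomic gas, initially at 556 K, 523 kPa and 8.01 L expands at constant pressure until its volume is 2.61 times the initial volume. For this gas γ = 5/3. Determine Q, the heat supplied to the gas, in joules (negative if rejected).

16900 J

n = P₁V₁/(RT₁) = 523×8.01/(8.314×556) = 0.906 mol.
Isobaric: P stays 523 kPa; V/T = const ⇒ T₂ = 1450 K, V₂ = 20.9 L.
W = PΔV = 523×(20.9−8.01) kPa·L = 6740 J.
ΔU = nCvΔT = 0.906×12.5×(1450−556) = 10100 J.
Q = ΔU + W = nCpΔT = 16900 J.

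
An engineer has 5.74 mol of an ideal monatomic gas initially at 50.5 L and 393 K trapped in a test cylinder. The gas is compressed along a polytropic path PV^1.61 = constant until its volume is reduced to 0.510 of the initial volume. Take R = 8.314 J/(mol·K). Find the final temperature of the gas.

P₁ = nRT₁/V₁ = 5.74×8.314×393/50.5 = 371 kPa.
Polytropic n=1.61: T₂ = T₁(V₁/V₂)^(n−1) = 393×(1.96)^0.61 = 593 K; P₂ = P₁(V₁/V₂)^n = 1100 kPa.

593 K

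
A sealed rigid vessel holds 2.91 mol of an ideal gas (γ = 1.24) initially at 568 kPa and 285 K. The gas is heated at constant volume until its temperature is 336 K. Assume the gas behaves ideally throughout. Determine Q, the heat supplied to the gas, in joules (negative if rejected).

5140 J

V₁ = nRT₁/P₁ = 2.91×8.314×285/568 = 12.1 L.
Isochoric: V stays 12.1 L; P/T = const ⇒ T₂ = 336 K, P₂ = 670 kPa.
W = 0 (no volume change).
ΔU = nCvΔT = 2.91×34.6×(336−285) = 5140 J.
Q = ΔU = 5140 J.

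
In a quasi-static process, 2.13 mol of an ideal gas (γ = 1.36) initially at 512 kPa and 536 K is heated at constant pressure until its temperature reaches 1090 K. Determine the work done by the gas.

9810 J

V₁ = nRT₁/P₁ = 2.13×8.314×536/512 = 18.5 L.
Isobaric: P stays 512 kPa; V/T = const ⇒ T₂ = 1090 K, V₂ = 37.7 L.
W = PΔV = 512×(37.7−18.5) kPa·L = 9810 J.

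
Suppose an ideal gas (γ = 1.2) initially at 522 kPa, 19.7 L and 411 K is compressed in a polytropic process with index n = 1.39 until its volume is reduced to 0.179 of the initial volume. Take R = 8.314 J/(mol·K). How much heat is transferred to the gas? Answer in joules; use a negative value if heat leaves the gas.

23900 J

n = P₁V₁/(RT₁) = 522×19.7/(8.314×411) = 3.01 mol.
Polytropic n=1.39: T₂ = T₁(V₁/V₂)^(n−1) = 411×(5.59)^0.39 = 804 K; P₂ = P₁(V₁/V₂)^n = 5700 kPa.
W = (P₁V₁−P₂V₂)/(n−1) = (522×19.7−5700×3.53)/0.39 = -25200 J.
ΔU = nCvΔT = 3.01×41.6×(804−411) = 49200 J.
Q = ΔU + W = 23900 J.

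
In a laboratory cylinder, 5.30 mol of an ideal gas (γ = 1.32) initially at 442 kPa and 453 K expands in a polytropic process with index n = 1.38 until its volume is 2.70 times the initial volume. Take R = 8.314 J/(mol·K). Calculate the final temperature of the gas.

V₁ = nRT₁/P₁ = 5.30×8.314×453/442 = 45.2 L.
Polytropic n=1.38: T₂ = T₁(V₁/V₂)^(n−1) = 453×(0.370)^0.38 = 311 K; P₂ = P₁(V₁/V₂)^n = 112 kPa.

311 K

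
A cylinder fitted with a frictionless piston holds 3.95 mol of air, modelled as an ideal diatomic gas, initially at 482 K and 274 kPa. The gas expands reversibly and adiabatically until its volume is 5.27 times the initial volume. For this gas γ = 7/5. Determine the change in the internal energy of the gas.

V₁ = nRT₁/P₁ = 3.95×8.314×482/274 = 57.8 L.
Adiabatic: TV^(γ−1) = const ⇒ T₂ = 482×(0.190)^0.400 = 248 K; PV^γ = const ⇒ P₂ = 26.7 kPa.
For an ideal gas ΔU = nCvΔT with Cv = (5/2)R = 20.8 J/(mol·K).
ΔU = 3.95×20.8×(248−482) = -19200 J.

-19200 J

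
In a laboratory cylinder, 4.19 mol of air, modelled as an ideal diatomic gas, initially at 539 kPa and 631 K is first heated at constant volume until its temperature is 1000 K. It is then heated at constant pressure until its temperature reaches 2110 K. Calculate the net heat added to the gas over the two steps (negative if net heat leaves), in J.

V₁ = nRT₁/P₁ = 4.19×8.314×631/539 = 40.8 L.
Step 1 — Isochoric: V stays 40.8 L; P/T = const ⇒ T₂ = 1000 K, P₂ = 854 kPa.
W = 0 (no volume change).
ΔU = nCvΔT = 4.19×20.8×(1000−631) = 32100 J.
Q = ΔU = 32100 J.
State after step 1: P = 854 kPa, V = 40.8 L, T = 1000 K.
Step 2 — Isobaric: P stays 854 kPa; V/T = const ⇒ T₂ = 2110 K, V₂ = 86.0 L.
W = PΔV = 854×(86.0−40.8) kPa·L = 38700 J.
ΔU = nCvΔT = 4.19×20.8×(2110−1000) = 96700 J.
Q = ΔU + W = nCpΔT = 135000 J.
Net over both steps: W = 38700 J, Q = 167000 J, ΔU = 129000 J.

167000 J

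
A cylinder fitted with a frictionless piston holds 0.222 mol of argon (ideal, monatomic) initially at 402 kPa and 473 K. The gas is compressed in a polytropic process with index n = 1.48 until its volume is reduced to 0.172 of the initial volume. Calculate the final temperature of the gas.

1100 K

V₁ = nRT₁/P₁ = 0.222×8.314×473/402 = 2.17 L.
Polytropic n=1.48: T₂ = T₁(V₁/V₂)^(n−1) = 473×(5.81)^0.48 = 1100 K; P₂ = P₁(V₁/V₂)^n = 5440 kPa.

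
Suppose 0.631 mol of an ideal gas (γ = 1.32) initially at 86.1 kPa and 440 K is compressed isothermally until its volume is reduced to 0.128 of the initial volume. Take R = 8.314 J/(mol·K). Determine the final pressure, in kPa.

673 kPa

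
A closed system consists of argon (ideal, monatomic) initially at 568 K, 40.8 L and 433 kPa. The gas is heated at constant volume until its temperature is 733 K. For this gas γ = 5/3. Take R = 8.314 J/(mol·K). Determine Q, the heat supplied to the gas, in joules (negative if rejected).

7700 J

n = P₁V₁/(RT₁) = 433×40.8/(8.314×568) = 3.74 mol.
Isochoric: V stays 40.8 L; P/T = const ⇒ T₂ = 733 K, P₂ = 559 kPa.
W = 0 (no volume change).
ΔU = nCvΔT = 3.74×12.5×(733−568) = 7700 J.
Q = ΔU = 7700 J.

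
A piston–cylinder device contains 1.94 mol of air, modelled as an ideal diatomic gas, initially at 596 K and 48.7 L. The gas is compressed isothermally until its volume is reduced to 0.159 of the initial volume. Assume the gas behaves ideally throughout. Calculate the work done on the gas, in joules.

17700 J

P₁ = nRT₁/V₁ = 1.94×8.314×596/48.7 = 197 kPa.
Isothermal: T stays 596 K; PV = const ⇒ V₂ = 7.74 L, P₂ = 1240 kPa.
W = nRT ln(V₂/V₁) = 1.94×8.314×596×ln(0.159) = -17700 J.
Work done on the gas = −W_by = 17700 J.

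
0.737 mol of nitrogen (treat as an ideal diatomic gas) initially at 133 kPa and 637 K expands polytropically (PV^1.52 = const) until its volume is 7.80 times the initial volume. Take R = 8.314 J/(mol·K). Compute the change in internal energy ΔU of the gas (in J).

-6400 J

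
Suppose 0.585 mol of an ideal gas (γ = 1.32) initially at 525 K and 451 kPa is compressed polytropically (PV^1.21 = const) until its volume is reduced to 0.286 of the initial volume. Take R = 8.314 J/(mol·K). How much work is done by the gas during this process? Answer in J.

V₁ = nRT₁/P₁ = 0.585×8.314×525/451 = 5.66 L.
Polytropic n=1.21: T₂ = T₁(V₁/V₂)^(n−1) = 525×(3.50)^0.21 = 683 K; P₂ = P₁(V₁/V₂)^n = 2050 kPa.
W = (P₁V₁−P₂V₂)/(n−1) = (451×5.66−2050×1.62)/0.21 = -3660 J.

-3660 J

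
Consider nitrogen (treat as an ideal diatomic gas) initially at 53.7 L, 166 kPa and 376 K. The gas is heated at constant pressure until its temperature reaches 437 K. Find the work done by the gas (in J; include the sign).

1450 J

n = P₁V₁/(RT₁) = 166×53.7/(8.314×376) = 2.85 mol.
Isobaric: P stays 166 kPa; V/T = const ⇒ T₂ = 437 K, V₂ = 62.4 L.
W = PΔV = 166×(62.4−53.7) kPa·L = 1450 J.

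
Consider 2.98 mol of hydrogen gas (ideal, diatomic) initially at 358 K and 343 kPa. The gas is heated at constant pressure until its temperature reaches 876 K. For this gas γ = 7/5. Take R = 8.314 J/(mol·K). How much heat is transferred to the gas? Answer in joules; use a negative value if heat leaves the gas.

V₁ = nRT₁/P₁ = 2.98×8.314×358/343 = 25.9 L.
Isobaric: P stays 343 kPa; V/T = const ⇒ T₂ = 876 K, V₂ = 63.3 L.
W = PΔV = 343×(63.3−25.9) kPa·L = 12800 J.
ΔU = nCvΔT = 2.98×20.8×(876−358) = 32100 J.
Q = ΔU + W = nCpΔT = 44900 J.

44900 J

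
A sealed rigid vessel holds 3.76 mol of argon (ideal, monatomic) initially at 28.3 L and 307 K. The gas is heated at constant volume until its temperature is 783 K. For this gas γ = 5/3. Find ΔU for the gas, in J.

22300 J

P₁ = nRT₁/V₁ = 3.76×8.314×307/28.3 = 339 kPa.
Isochoric: V stays 28.3 L; P/T = const ⇒ T₂ = 783 K, P₂ = 865 kPa.
For an ideal gas ΔU = nCvΔT with Cv = (3/2)R = 12.5 J/(mol·K).
ΔU = 3.76×12.5×(783−307) = 22300 J.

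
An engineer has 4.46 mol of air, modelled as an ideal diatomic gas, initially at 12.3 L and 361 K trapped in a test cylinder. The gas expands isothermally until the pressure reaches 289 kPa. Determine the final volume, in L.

P₁ = nRT₁/V₁ = 4.46×8.314×361/12.3 = 1090 kPa.
Isothermal: T stays 361 K; PV = const ⇒ V₂ = 46.3 L, P₂ = 289 kPa.

46.3 L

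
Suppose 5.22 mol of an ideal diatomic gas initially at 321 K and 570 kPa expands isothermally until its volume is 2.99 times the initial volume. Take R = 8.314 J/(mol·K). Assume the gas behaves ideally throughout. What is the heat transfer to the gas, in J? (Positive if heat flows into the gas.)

15300 J

V₁ = nRT₁/P₁ = 5.22×8.314×321/570 = 24.4 L.
Isothermal: T stays 321 K; PV = const ⇒ V₂ = 73.1 L, P₂ = 191 kPa.
ΔU = 0 (ideal gas, T constant).
W = nRT ln(V₂/V₁) = 5.22×8.314×321×ln(2.99) = 15300 J.
Q = ΔU + W = 15300 J.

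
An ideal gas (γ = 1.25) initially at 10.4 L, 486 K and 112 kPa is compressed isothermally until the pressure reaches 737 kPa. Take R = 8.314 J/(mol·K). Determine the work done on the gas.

n = P₁V₁/(RT₁) = 112×10.4/(8.314×486) = 0.288 mol.
Isothermal: T stays 486 K; PV = const ⇒ V₂ = 1.58 L, P₂ = 737 kPa.
W = nRT ln(V₂/V₁) = 0.288×8.314×486×ln(0.152) = -2190 J.
Work done on the gas = −W_by = 2190 J.

2190 J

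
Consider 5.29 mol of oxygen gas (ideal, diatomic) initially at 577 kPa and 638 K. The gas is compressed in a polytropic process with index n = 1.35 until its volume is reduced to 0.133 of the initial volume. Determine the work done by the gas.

-82300 J

V₁ = nRT₁/P₁ = 5.29×8.314×638/577 = 48.6 L.
Polytropic n=1.35: T₂ = T₁(V₁/V₂)^(n−1) = 638×(7.52)^0.35 = 1290 K; P₂ = P₁(V₁/V₂)^n = 8790 kPa.
W = (P₁V₁−P₂V₂)/(n−1) = (577×48.6−8790×6.47)/0.35 = -82300 J.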